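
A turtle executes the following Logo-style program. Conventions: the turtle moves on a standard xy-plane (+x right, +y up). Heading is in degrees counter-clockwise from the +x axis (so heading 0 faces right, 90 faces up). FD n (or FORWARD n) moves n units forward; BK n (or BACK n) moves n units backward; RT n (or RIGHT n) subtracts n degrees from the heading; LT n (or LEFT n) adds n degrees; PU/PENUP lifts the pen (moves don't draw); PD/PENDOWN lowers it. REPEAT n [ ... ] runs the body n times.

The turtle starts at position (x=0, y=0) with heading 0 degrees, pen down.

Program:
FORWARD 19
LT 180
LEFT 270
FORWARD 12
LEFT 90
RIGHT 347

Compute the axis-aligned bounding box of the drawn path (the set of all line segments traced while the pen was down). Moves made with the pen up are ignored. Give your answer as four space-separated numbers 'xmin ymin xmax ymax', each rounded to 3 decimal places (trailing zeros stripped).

Executing turtle program step by step:
Start: pos=(0,0), heading=0, pen down
FD 19: (0,0) -> (19,0) [heading=0, draw]
LT 180: heading 0 -> 180
LT 270: heading 180 -> 90
FD 12: (19,0) -> (19,12) [heading=90, draw]
LT 90: heading 90 -> 180
RT 347: heading 180 -> 193
Final: pos=(19,12), heading=193, 2 segment(s) drawn

Segment endpoints: x in {0, 19, 19}, y in {0, 12}
xmin=0, ymin=0, xmax=19, ymax=12

Answer: 0 0 19 12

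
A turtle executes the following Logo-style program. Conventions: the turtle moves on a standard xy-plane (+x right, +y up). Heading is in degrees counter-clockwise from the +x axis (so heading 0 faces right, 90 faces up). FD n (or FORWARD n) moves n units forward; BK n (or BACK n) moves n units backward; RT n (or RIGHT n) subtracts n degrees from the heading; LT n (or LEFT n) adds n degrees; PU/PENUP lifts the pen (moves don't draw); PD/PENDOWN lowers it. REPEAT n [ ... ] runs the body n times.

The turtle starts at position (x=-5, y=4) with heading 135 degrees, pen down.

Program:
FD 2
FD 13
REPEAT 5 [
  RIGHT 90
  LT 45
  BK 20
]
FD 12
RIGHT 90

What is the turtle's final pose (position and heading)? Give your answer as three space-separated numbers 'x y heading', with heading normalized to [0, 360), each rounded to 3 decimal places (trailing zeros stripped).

Executing turtle program step by step:
Start: pos=(-5,4), heading=135, pen down
FD 2: (-5,4) -> (-6.414,5.414) [heading=135, draw]
FD 13: (-6.414,5.414) -> (-15.607,14.607) [heading=135, draw]
REPEAT 5 [
  -- iteration 1/5 --
  RT 90: heading 135 -> 45
  LT 45: heading 45 -> 90
  BK 20: (-15.607,14.607) -> (-15.607,-5.393) [heading=90, draw]
  -- iteration 2/5 --
  RT 90: heading 90 -> 0
  LT 45: heading 0 -> 45
  BK 20: (-15.607,-5.393) -> (-29.749,-19.536) [heading=45, draw]
  -- iteration 3/5 --
  RT 90: heading 45 -> 315
  LT 45: heading 315 -> 0
  BK 20: (-29.749,-19.536) -> (-49.749,-19.536) [heading=0, draw]
  -- iteration 4/5 --
  RT 90: heading 0 -> 270
  LT 45: heading 270 -> 315
  BK 20: (-49.749,-19.536) -> (-63.891,-5.393) [heading=315, draw]
  -- iteration 5/5 --
  RT 90: heading 315 -> 225
  LT 45: heading 225 -> 270
  BK 20: (-63.891,-5.393) -> (-63.891,14.607) [heading=270, draw]
]
FD 12: (-63.891,14.607) -> (-63.891,2.607) [heading=270, draw]
RT 90: heading 270 -> 180
Final: pos=(-63.891,2.607), heading=180, 8 segment(s) drawn

Answer: -63.891 2.607 180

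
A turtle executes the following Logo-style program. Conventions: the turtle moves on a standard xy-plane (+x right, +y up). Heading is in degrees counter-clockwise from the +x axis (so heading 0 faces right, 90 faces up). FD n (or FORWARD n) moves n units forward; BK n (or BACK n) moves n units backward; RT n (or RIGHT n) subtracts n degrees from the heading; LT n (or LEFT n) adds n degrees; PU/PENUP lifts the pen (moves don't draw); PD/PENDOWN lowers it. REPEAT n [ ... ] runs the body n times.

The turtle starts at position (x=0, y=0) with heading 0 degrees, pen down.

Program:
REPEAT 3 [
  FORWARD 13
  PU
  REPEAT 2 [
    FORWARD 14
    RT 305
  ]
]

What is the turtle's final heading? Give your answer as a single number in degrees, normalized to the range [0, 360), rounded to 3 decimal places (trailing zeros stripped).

Executing turtle program step by step:
Start: pos=(0,0), heading=0, pen down
REPEAT 3 [
  -- iteration 1/3 --
  FD 13: (0,0) -> (13,0) [heading=0, draw]
  PU: pen up
  REPEAT 2 [
    -- iteration 1/2 --
    FD 14: (13,0) -> (27,0) [heading=0, move]
    RT 305: heading 0 -> 55
    -- iteration 2/2 --
    FD 14: (27,0) -> (35.03,11.468) [heading=55, move]
    RT 305: heading 55 -> 110
  ]
  -- iteration 2/3 --
  FD 13: (35.03,11.468) -> (30.584,23.684) [heading=110, move]
  PU: pen up
  REPEAT 2 [
    -- iteration 1/2 --
    FD 14: (30.584,23.684) -> (25.796,36.84) [heading=110, move]
    RT 305: heading 110 -> 165
    -- iteration 2/2 --
    FD 14: (25.796,36.84) -> (12.273,40.463) [heading=165, move]
    RT 305: heading 165 -> 220
  ]
  -- iteration 3/3 --
  FD 13: (12.273,40.463) -> (2.314,32.107) [heading=220, move]
  PU: pen up
  REPEAT 2 [
    -- iteration 1/2 --
    FD 14: (2.314,32.107) -> (-8.411,23.108) [heading=220, move]
    RT 305: heading 220 -> 275
    -- iteration 2/2 --
    FD 14: (-8.411,23.108) -> (-7.19,9.161) [heading=275, move]
    RT 305: heading 275 -> 330
  ]
]
Final: pos=(-7.19,9.161), heading=330, 1 segment(s) drawn

Answer: 330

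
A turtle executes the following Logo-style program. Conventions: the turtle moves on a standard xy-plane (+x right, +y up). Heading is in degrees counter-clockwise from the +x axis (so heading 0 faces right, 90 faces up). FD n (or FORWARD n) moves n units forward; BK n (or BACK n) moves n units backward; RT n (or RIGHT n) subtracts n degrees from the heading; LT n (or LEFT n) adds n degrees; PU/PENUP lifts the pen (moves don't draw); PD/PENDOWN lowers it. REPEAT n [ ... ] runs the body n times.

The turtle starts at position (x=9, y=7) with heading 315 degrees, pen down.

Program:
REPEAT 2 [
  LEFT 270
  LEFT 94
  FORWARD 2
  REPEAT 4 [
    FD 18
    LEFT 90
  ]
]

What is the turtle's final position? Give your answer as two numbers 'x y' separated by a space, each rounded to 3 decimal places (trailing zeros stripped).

Answer: 12.107 4.484

Derivation:
Executing turtle program step by step:
Start: pos=(9,7), heading=315, pen down
REPEAT 2 [
  -- iteration 1/2 --
  LT 270: heading 315 -> 225
  LT 94: heading 225 -> 319
  FD 2: (9,7) -> (10.509,5.688) [heading=319, draw]
  REPEAT 4 [
    -- iteration 1/4 --
    FD 18: (10.509,5.688) -> (24.094,-6.121) [heading=319, draw]
    LT 90: heading 319 -> 49
    -- iteration 2/4 --
    FD 18: (24.094,-6.121) -> (35.903,7.464) [heading=49, draw]
    LT 90: heading 49 -> 139
    -- iteration 3/4 --
    FD 18: (35.903,7.464) -> (22.318,19.273) [heading=139, draw]
    LT 90: heading 139 -> 229
    -- iteration 4/4 --
    FD 18: (22.318,19.273) -> (10.509,5.688) [heading=229, draw]
    LT 90: heading 229 -> 319
  ]
  -- iteration 2/2 --
  LT 270: heading 319 -> 229
  LT 94: heading 229 -> 323
  FD 2: (10.509,5.688) -> (12.107,4.484) [heading=323, draw]
  REPEAT 4 [
    -- iteration 1/4 --
    FD 18: (12.107,4.484) -> (26.482,-6.348) [heading=323, draw]
    LT 90: heading 323 -> 53
    -- iteration 2/4 --
    FD 18: (26.482,-6.348) -> (37.315,8.027) [heading=53, draw]
    LT 90: heading 53 -> 143
    -- iteration 3/4 --
    FD 18: (37.315,8.027) -> (22.939,18.86) [heading=143, draw]
    LT 90: heading 143 -> 233
    -- iteration 4/4 --
    FD 18: (22.939,18.86) -> (12.107,4.484) [heading=233, draw]
    LT 90: heading 233 -> 323
  ]
]
Final: pos=(12.107,4.484), heading=323, 10 segment(s) drawn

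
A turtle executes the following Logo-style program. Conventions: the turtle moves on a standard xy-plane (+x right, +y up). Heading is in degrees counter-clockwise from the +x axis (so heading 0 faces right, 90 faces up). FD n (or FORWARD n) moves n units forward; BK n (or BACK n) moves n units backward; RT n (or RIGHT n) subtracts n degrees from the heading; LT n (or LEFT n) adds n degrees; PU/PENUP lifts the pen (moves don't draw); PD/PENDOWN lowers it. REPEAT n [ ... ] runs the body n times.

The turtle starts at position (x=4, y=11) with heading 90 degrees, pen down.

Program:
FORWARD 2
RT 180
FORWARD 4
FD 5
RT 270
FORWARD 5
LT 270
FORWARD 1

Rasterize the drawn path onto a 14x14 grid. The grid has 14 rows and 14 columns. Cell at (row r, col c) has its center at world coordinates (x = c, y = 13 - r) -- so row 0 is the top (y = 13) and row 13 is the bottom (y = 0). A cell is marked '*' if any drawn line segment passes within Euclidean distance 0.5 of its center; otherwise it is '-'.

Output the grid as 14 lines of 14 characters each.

Answer: ----*---------
----*---------
----*---------
----*---------
----*---------
----*---------
----*---------
----*---------
----*---------
----******----
---------*----
--------------
--------------
--------------

Derivation:
Segment 0: (4,11) -> (4,13)
Segment 1: (4,13) -> (4,9)
Segment 2: (4,9) -> (4,4)
Segment 3: (4,4) -> (9,4)
Segment 4: (9,4) -> (9,3)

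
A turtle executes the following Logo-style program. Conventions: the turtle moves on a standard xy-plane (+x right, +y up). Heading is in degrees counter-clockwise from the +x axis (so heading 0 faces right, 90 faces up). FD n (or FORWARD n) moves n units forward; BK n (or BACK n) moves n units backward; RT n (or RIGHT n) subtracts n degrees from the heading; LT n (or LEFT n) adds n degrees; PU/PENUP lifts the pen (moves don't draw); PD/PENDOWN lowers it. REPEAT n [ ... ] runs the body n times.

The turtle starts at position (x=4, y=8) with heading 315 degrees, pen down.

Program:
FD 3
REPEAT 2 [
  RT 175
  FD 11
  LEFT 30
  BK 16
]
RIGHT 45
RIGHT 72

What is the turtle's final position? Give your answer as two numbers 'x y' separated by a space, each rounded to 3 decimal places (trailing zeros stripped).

Answer: 9.909 2.45

Derivation:
Executing turtle program step by step:
Start: pos=(4,8), heading=315, pen down
FD 3: (4,8) -> (6.121,5.879) [heading=315, draw]
REPEAT 2 [
  -- iteration 1/2 --
  RT 175: heading 315 -> 140
  FD 11: (6.121,5.879) -> (-2.305,12.949) [heading=140, draw]
  LT 30: heading 140 -> 170
  BK 16: (-2.305,12.949) -> (13.452,10.171) [heading=170, draw]
  -- iteration 2/2 --
  RT 175: heading 170 -> 355
  FD 11: (13.452,10.171) -> (24.41,9.212) [heading=355, draw]
  LT 30: heading 355 -> 25
  BK 16: (24.41,9.212) -> (9.909,2.45) [heading=25, draw]
]
RT 45: heading 25 -> 340
RT 72: heading 340 -> 268
Final: pos=(9.909,2.45), heading=268, 5 segment(s) drawn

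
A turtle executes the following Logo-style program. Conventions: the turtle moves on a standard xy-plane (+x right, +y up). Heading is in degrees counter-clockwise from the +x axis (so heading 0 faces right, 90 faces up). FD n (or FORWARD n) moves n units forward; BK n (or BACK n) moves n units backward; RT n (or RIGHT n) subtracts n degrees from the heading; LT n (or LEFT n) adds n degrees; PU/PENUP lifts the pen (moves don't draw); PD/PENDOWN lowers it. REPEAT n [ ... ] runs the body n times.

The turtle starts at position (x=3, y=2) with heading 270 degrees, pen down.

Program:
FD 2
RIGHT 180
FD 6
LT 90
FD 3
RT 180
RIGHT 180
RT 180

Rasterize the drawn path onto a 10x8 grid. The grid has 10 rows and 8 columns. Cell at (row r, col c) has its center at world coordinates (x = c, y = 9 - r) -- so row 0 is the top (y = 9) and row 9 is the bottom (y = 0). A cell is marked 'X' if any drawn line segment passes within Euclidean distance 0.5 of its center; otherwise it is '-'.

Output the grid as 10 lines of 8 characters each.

Answer: --------
--------
--------
XXXX----
---X----
---X----
---X----
---X----
---X----
---X----

Derivation:
Segment 0: (3,2) -> (3,0)
Segment 1: (3,0) -> (3,6)
Segment 2: (3,6) -> (0,6)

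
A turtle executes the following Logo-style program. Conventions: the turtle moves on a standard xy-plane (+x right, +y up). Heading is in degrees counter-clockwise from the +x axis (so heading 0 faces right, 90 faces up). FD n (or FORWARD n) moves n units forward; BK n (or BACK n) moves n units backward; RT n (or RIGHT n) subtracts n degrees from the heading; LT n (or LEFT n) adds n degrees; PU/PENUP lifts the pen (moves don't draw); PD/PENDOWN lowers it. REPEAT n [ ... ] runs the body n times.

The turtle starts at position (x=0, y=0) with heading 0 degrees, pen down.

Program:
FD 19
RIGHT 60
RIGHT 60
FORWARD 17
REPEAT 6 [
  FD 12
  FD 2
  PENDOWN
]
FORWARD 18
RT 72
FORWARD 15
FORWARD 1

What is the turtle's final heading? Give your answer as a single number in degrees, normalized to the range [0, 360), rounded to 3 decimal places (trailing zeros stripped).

Answer: 168

Derivation:
Executing turtle program step by step:
Start: pos=(0,0), heading=0, pen down
FD 19: (0,0) -> (19,0) [heading=0, draw]
RT 60: heading 0 -> 300
RT 60: heading 300 -> 240
FD 17: (19,0) -> (10.5,-14.722) [heading=240, draw]
REPEAT 6 [
  -- iteration 1/6 --
  FD 12: (10.5,-14.722) -> (4.5,-25.115) [heading=240, draw]
  FD 2: (4.5,-25.115) -> (3.5,-26.847) [heading=240, draw]
  PD: pen down
  -- iteration 2/6 --
  FD 12: (3.5,-26.847) -> (-2.5,-37.239) [heading=240, draw]
  FD 2: (-2.5,-37.239) -> (-3.5,-38.971) [heading=240, draw]
  PD: pen down
  -- iteration 3/6 --
  FD 12: (-3.5,-38.971) -> (-9.5,-49.363) [heading=240, draw]
  FD 2: (-9.5,-49.363) -> (-10.5,-51.095) [heading=240, draw]
  PD: pen down
  -- iteration 4/6 --
  FD 12: (-10.5,-51.095) -> (-16.5,-61.488) [heading=240, draw]
  FD 2: (-16.5,-61.488) -> (-17.5,-63.22) [heading=240, draw]
  PD: pen down
  -- iteration 5/6 --
  FD 12: (-17.5,-63.22) -> (-23.5,-73.612) [heading=240, draw]
  FD 2: (-23.5,-73.612) -> (-24.5,-75.344) [heading=240, draw]
  PD: pen down
  -- iteration 6/6 --
  FD 12: (-24.5,-75.344) -> (-30.5,-85.737) [heading=240, draw]
  FD 2: (-30.5,-85.737) -> (-31.5,-87.469) [heading=240, draw]
  PD: pen down
]
FD 18: (-31.5,-87.469) -> (-40.5,-103.057) [heading=240, draw]
RT 72: heading 240 -> 168
FD 15: (-40.5,-103.057) -> (-55.172,-99.938) [heading=168, draw]
FD 1: (-55.172,-99.938) -> (-56.15,-99.73) [heading=168, draw]
Final: pos=(-56.15,-99.73), heading=168, 17 segment(s) drawn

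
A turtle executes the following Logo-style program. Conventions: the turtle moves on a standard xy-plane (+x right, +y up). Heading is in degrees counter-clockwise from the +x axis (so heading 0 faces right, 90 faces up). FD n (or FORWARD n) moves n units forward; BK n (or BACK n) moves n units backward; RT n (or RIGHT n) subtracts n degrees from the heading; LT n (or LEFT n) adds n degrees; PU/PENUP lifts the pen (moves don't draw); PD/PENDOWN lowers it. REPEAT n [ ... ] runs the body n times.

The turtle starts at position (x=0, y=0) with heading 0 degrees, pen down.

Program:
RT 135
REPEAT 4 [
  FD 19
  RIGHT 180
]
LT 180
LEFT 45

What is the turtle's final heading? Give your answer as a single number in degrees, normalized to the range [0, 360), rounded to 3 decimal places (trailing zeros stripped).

Executing turtle program step by step:
Start: pos=(0,0), heading=0, pen down
RT 135: heading 0 -> 225
REPEAT 4 [
  -- iteration 1/4 --
  FD 19: (0,0) -> (-13.435,-13.435) [heading=225, draw]
  RT 180: heading 225 -> 45
  -- iteration 2/4 --
  FD 19: (-13.435,-13.435) -> (0,0) [heading=45, draw]
  RT 180: heading 45 -> 225
  -- iteration 3/4 --
  FD 19: (0,0) -> (-13.435,-13.435) [heading=225, draw]
  RT 180: heading 225 -> 45
  -- iteration 4/4 --
  FD 19: (-13.435,-13.435) -> (0,0) [heading=45, draw]
  RT 180: heading 45 -> 225
]
LT 180: heading 225 -> 45
LT 45: heading 45 -> 90
Final: pos=(0,0), heading=90, 4 segment(s) drawn

Answer: 90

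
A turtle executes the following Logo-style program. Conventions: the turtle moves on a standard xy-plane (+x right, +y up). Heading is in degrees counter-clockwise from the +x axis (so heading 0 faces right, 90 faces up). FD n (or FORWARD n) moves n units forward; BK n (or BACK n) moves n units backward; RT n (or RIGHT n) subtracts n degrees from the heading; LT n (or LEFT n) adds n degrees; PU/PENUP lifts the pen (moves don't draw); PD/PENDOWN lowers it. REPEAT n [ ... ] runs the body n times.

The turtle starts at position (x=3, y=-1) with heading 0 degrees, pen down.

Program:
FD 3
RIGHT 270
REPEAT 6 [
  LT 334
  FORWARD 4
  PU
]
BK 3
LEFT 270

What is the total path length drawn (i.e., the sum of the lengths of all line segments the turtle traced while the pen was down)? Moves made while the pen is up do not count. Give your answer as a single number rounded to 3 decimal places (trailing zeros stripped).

Answer: 7

Derivation:
Executing turtle program step by step:
Start: pos=(3,-1), heading=0, pen down
FD 3: (3,-1) -> (6,-1) [heading=0, draw]
RT 270: heading 0 -> 90
REPEAT 6 [
  -- iteration 1/6 --
  LT 334: heading 90 -> 64
  FD 4: (6,-1) -> (7.753,2.595) [heading=64, draw]
  PU: pen up
  -- iteration 2/6 --
  LT 334: heading 64 -> 38
  FD 4: (7.753,2.595) -> (10.906,5.058) [heading=38, move]
  PU: pen up
  -- iteration 3/6 --
  LT 334: heading 38 -> 12
  FD 4: (10.906,5.058) -> (14.818,5.889) [heading=12, move]
  PU: pen up
  -- iteration 4/6 --
  LT 334: heading 12 -> 346
  FD 4: (14.818,5.889) -> (18.699,4.922) [heading=346, move]
  PU: pen up
  -- iteration 5/6 --
  LT 334: heading 346 -> 320
  FD 4: (18.699,4.922) -> (21.763,2.351) [heading=320, move]
  PU: pen up
  -- iteration 6/6 --
  LT 334: heading 320 -> 294
  FD 4: (21.763,2.351) -> (23.39,-1.304) [heading=294, move]
  PU: pen up
]
BK 3: (23.39,-1.304) -> (22.17,1.437) [heading=294, move]
LT 270: heading 294 -> 204
Final: pos=(22.17,1.437), heading=204, 2 segment(s) drawn

Segment lengths:
  seg 1: (3,-1) -> (6,-1), length = 3
  seg 2: (6,-1) -> (7.753,2.595), length = 4
Total = 7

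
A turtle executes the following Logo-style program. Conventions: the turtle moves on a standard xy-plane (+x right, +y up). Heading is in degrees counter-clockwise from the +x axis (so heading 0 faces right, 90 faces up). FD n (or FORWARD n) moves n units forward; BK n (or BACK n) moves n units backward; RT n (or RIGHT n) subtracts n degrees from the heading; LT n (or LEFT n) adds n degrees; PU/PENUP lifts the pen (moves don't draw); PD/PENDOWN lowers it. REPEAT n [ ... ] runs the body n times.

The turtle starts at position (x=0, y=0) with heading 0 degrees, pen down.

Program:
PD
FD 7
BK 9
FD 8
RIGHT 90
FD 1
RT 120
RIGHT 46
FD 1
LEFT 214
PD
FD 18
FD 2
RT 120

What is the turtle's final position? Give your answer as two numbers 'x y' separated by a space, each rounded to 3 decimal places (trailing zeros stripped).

Executing turtle program step by step:
Start: pos=(0,0), heading=0, pen down
PD: pen down
FD 7: (0,0) -> (7,0) [heading=0, draw]
BK 9: (7,0) -> (-2,0) [heading=0, draw]
FD 8: (-2,0) -> (6,0) [heading=0, draw]
RT 90: heading 0 -> 270
FD 1: (6,0) -> (6,-1) [heading=270, draw]
RT 120: heading 270 -> 150
RT 46: heading 150 -> 104
FD 1: (6,-1) -> (5.758,-0.03) [heading=104, draw]
LT 214: heading 104 -> 318
PD: pen down
FD 18: (5.758,-0.03) -> (19.135,-12.074) [heading=318, draw]
FD 2: (19.135,-12.074) -> (20.621,-13.412) [heading=318, draw]
RT 120: heading 318 -> 198
Final: pos=(20.621,-13.412), heading=198, 7 segment(s) drawn

Answer: 20.621 -13.412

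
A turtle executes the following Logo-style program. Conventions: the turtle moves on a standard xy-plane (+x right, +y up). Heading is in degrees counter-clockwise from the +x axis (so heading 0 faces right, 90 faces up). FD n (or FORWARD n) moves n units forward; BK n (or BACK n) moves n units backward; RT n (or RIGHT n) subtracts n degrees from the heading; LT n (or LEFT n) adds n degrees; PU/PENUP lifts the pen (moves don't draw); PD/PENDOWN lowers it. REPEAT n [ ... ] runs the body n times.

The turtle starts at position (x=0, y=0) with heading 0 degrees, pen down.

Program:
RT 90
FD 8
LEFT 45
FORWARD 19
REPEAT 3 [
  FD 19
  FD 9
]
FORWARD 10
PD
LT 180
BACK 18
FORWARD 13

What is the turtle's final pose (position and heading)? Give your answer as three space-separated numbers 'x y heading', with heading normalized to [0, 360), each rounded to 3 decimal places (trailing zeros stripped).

Answer: 83.439 -91.439 135

Derivation:
Executing turtle program step by step:
Start: pos=(0,0), heading=0, pen down
RT 90: heading 0 -> 270
FD 8: (0,0) -> (0,-8) [heading=270, draw]
LT 45: heading 270 -> 315
FD 19: (0,-8) -> (13.435,-21.435) [heading=315, draw]
REPEAT 3 [
  -- iteration 1/3 --
  FD 19: (13.435,-21.435) -> (26.87,-34.87) [heading=315, draw]
  FD 9: (26.87,-34.87) -> (33.234,-41.234) [heading=315, draw]
  -- iteration 2/3 --
  FD 19: (33.234,-41.234) -> (46.669,-54.669) [heading=315, draw]
  FD 9: (46.669,-54.669) -> (53.033,-61.033) [heading=315, draw]
  -- iteration 3/3 --
  FD 19: (53.033,-61.033) -> (66.468,-74.468) [heading=315, draw]
  FD 9: (66.468,-74.468) -> (72.832,-80.832) [heading=315, draw]
]
FD 10: (72.832,-80.832) -> (79.903,-87.903) [heading=315, draw]
PD: pen down
LT 180: heading 315 -> 135
BK 18: (79.903,-87.903) -> (92.631,-100.631) [heading=135, draw]
FD 13: (92.631,-100.631) -> (83.439,-91.439) [heading=135, draw]
Final: pos=(83.439,-91.439), heading=135, 11 segment(s) drawn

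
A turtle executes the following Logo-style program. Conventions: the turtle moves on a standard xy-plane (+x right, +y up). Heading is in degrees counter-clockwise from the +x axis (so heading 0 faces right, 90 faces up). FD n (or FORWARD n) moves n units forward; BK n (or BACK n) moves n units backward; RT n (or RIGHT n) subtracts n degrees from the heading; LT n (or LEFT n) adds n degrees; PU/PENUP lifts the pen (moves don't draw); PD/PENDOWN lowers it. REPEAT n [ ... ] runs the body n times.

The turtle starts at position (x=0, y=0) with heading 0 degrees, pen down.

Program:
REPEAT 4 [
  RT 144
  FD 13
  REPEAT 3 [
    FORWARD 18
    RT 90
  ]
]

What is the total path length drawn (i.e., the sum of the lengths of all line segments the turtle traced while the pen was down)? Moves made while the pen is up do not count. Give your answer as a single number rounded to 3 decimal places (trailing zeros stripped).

Executing turtle program step by step:
Start: pos=(0,0), heading=0, pen down
REPEAT 4 [
  -- iteration 1/4 --
  RT 144: heading 0 -> 216
  FD 13: (0,0) -> (-10.517,-7.641) [heading=216, draw]
  REPEAT 3 [
    -- iteration 1/3 --
    FD 18: (-10.517,-7.641) -> (-25.08,-18.221) [heading=216, draw]
    RT 90: heading 216 -> 126
    -- iteration 2/3 --
    FD 18: (-25.08,-18.221) -> (-35.66,-3.659) [heading=126, draw]
    RT 90: heading 126 -> 36
    -- iteration 3/3 --
    FD 18: (-35.66,-3.659) -> (-21.097,6.921) [heading=36, draw]
    RT 90: heading 36 -> 306
  ]
  -- iteration 2/4 --
  RT 144: heading 306 -> 162
  FD 13: (-21.097,6.921) -> (-33.461,10.938) [heading=162, draw]
  REPEAT 3 [
    -- iteration 1/3 --
    FD 18: (-33.461,10.938) -> (-50.58,16.501) [heading=162, draw]
    RT 90: heading 162 -> 72
    -- iteration 2/3 --
    FD 18: (-50.58,16.501) -> (-45.018,33.62) [heading=72, draw]
    RT 90: heading 72 -> 342
    -- iteration 3/3 --
    FD 18: (-45.018,33.62) -> (-27.899,28.057) [heading=342, draw]
    RT 90: heading 342 -> 252
  ]
  -- iteration 3/4 --
  RT 144: heading 252 -> 108
  FD 13: (-27.899,28.057) -> (-31.916,40.421) [heading=108, draw]
  REPEAT 3 [
    -- iteration 1/3 --
    FD 18: (-31.916,40.421) -> (-37.478,57.54) [heading=108, draw]
    RT 90: heading 108 -> 18
    -- iteration 2/3 --
    FD 18: (-37.478,57.54) -> (-20.359,63.102) [heading=18, draw]
    RT 90: heading 18 -> 288
    -- iteration 3/3 --
    FD 18: (-20.359,63.102) -> (-14.797,45.983) [heading=288, draw]
    RT 90: heading 288 -> 198
  ]
  -- iteration 4/4 --
  RT 144: heading 198 -> 54
  FD 13: (-14.797,45.983) -> (-7.156,56.501) [heading=54, draw]
  REPEAT 3 [
    -- iteration 1/3 --
    FD 18: (-7.156,56.501) -> (3.424,71.063) [heading=54, draw]
    RT 90: heading 54 -> 324
    -- iteration 2/3 --
    FD 18: (3.424,71.063) -> (17.987,60.483) [heading=324, draw]
    RT 90: heading 324 -> 234
    -- iteration 3/3 --
    FD 18: (17.987,60.483) -> (7.407,45.92) [heading=234, draw]
    RT 90: heading 234 -> 144
  ]
]
Final: pos=(7.407,45.92), heading=144, 16 segment(s) drawn

Segment lengths:
  seg 1: (0,0) -> (-10.517,-7.641), length = 13
  seg 2: (-10.517,-7.641) -> (-25.08,-18.221), length = 18
  seg 3: (-25.08,-18.221) -> (-35.66,-3.659), length = 18
  seg 4: (-35.66,-3.659) -> (-21.097,6.921), length = 18
  seg 5: (-21.097,6.921) -> (-33.461,10.938), length = 13
  seg 6: (-33.461,10.938) -> (-50.58,16.501), length = 18
  seg 7: (-50.58,16.501) -> (-45.018,33.62), length = 18
  seg 8: (-45.018,33.62) -> (-27.899,28.057), length = 18
  seg 9: (-27.899,28.057) -> (-31.916,40.421), length = 13
  seg 10: (-31.916,40.421) -> (-37.478,57.54), length = 18
  seg 11: (-37.478,57.54) -> (-20.359,63.102), length = 18
  seg 12: (-20.359,63.102) -> (-14.797,45.983), length = 18
  seg 13: (-14.797,45.983) -> (-7.156,56.501), length = 13
  seg 14: (-7.156,56.501) -> (3.424,71.063), length = 18
  seg 15: (3.424,71.063) -> (17.987,60.483), length = 18
  seg 16: (17.987,60.483) -> (7.407,45.92), length = 18
Total = 268

Answer: 268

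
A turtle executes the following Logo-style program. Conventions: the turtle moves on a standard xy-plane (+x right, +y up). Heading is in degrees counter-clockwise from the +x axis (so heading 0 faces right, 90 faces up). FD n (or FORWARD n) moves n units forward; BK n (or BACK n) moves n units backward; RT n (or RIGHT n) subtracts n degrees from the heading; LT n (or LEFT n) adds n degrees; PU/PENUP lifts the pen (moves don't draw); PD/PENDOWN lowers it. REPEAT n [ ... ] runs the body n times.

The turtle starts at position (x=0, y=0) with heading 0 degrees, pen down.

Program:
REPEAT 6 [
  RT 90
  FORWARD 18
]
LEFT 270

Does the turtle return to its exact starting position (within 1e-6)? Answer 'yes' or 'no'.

Executing turtle program step by step:
Start: pos=(0,0), heading=0, pen down
REPEAT 6 [
  -- iteration 1/6 --
  RT 90: heading 0 -> 270
  FD 18: (0,0) -> (0,-18) [heading=270, draw]
  -- iteration 2/6 --
  RT 90: heading 270 -> 180
  FD 18: (0,-18) -> (-18,-18) [heading=180, draw]
  -- iteration 3/6 --
  RT 90: heading 180 -> 90
  FD 18: (-18,-18) -> (-18,0) [heading=90, draw]
  -- iteration 4/6 --
  RT 90: heading 90 -> 0
  FD 18: (-18,0) -> (0,0) [heading=0, draw]
  -- iteration 5/6 --
  RT 90: heading 0 -> 270
  FD 18: (0,0) -> (0,-18) [heading=270, draw]
  -- iteration 6/6 --
  RT 90: heading 270 -> 180
  FD 18: (0,-18) -> (-18,-18) [heading=180, draw]
]
LT 270: heading 180 -> 90
Final: pos=(-18,-18), heading=90, 6 segment(s) drawn

Start position: (0, 0)
Final position: (-18, -18)
Distance = 25.456; >= 1e-6 -> NOT closed

Answer: no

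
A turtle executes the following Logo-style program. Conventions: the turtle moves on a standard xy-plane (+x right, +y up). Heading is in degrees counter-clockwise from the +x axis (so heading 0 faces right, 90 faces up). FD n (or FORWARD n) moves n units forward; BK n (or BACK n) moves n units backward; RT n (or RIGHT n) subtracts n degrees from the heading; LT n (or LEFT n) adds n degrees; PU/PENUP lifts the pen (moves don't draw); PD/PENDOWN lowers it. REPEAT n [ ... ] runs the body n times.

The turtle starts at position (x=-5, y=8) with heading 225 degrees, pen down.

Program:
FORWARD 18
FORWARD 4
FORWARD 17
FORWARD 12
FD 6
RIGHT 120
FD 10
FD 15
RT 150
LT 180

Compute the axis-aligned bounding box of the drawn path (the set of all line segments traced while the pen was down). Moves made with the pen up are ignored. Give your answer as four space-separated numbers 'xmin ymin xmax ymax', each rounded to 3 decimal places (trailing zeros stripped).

Answer: -51.776 -32.305 -5 8

Derivation:
Executing turtle program step by step:
Start: pos=(-5,8), heading=225, pen down
FD 18: (-5,8) -> (-17.728,-4.728) [heading=225, draw]
FD 4: (-17.728,-4.728) -> (-20.556,-7.556) [heading=225, draw]
FD 17: (-20.556,-7.556) -> (-32.577,-19.577) [heading=225, draw]
FD 12: (-32.577,-19.577) -> (-41.062,-28.062) [heading=225, draw]
FD 6: (-41.062,-28.062) -> (-45.305,-32.305) [heading=225, draw]
RT 120: heading 225 -> 105
FD 10: (-45.305,-32.305) -> (-47.893,-22.646) [heading=105, draw]
FD 15: (-47.893,-22.646) -> (-51.776,-8.157) [heading=105, draw]
RT 150: heading 105 -> 315
LT 180: heading 315 -> 135
Final: pos=(-51.776,-8.157), heading=135, 7 segment(s) drawn

Segment endpoints: x in {-51.776, -47.893, -45.305, -41.062, -32.577, -20.556, -17.728, -5}, y in {-32.305, -28.062, -22.646, -19.577, -8.157, -7.556, -4.728, 8}
xmin=-51.776, ymin=-32.305, xmax=-5, ymax=8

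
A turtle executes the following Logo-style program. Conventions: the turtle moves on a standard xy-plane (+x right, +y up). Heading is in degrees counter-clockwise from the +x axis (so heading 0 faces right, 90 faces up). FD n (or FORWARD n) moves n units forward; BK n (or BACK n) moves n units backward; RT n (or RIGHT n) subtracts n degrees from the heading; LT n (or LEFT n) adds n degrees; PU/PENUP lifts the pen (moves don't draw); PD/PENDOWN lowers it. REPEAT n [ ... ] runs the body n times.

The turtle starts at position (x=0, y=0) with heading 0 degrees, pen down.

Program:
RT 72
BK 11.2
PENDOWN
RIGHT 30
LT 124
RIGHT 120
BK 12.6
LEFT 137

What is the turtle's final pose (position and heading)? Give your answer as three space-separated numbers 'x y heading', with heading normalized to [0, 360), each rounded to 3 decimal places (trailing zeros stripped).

Answer: -1.707 23.129 39

Derivation:
Executing turtle program step by step:
Start: pos=(0,0), heading=0, pen down
RT 72: heading 0 -> 288
BK 11.2: (0,0) -> (-3.461,10.652) [heading=288, draw]
PD: pen down
RT 30: heading 288 -> 258
LT 124: heading 258 -> 22
RT 120: heading 22 -> 262
BK 12.6: (-3.461,10.652) -> (-1.707,23.129) [heading=262, draw]
LT 137: heading 262 -> 39
Final: pos=(-1.707,23.129), heading=39, 2 segment(s) drawn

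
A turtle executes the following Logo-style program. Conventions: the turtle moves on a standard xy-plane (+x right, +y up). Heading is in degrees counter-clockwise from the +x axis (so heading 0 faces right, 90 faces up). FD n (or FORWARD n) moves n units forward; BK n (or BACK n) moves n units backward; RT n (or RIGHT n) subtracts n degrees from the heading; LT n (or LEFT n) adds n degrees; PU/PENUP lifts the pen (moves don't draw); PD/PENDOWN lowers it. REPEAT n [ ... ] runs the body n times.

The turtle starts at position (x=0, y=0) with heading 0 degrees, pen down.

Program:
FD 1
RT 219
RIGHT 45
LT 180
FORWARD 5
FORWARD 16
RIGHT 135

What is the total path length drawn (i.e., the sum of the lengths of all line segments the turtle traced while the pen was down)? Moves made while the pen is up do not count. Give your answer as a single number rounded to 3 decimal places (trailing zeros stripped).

Executing turtle program step by step:
Start: pos=(0,0), heading=0, pen down
FD 1: (0,0) -> (1,0) [heading=0, draw]
RT 219: heading 0 -> 141
RT 45: heading 141 -> 96
LT 180: heading 96 -> 276
FD 5: (1,0) -> (1.523,-4.973) [heading=276, draw]
FD 16: (1.523,-4.973) -> (3.195,-20.885) [heading=276, draw]
RT 135: heading 276 -> 141
Final: pos=(3.195,-20.885), heading=141, 3 segment(s) drawn

Segment lengths:
  seg 1: (0,0) -> (1,0), length = 1
  seg 2: (1,0) -> (1.523,-4.973), length = 5
  seg 3: (1.523,-4.973) -> (3.195,-20.885), length = 16
Total = 22

Answer: 22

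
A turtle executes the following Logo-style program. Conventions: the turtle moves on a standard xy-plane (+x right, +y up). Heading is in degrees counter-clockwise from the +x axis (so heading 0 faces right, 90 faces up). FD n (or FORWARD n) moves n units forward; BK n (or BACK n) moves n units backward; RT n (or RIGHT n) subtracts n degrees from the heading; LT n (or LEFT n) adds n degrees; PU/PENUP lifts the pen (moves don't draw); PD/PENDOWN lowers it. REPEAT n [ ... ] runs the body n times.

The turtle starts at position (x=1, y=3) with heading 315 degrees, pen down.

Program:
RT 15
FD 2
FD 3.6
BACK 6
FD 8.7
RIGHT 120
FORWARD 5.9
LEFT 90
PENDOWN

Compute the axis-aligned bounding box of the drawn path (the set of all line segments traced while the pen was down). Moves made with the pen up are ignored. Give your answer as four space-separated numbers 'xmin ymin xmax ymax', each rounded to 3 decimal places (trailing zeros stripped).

Answer: -0.75 -4.188 5.15 3.346

Derivation:
Executing turtle program step by step:
Start: pos=(1,3), heading=315, pen down
RT 15: heading 315 -> 300
FD 2: (1,3) -> (2,1.268) [heading=300, draw]
FD 3.6: (2,1.268) -> (3.8,-1.85) [heading=300, draw]
BK 6: (3.8,-1.85) -> (0.8,3.346) [heading=300, draw]
FD 8.7: (0.8,3.346) -> (5.15,-4.188) [heading=300, draw]
RT 120: heading 300 -> 180
FD 5.9: (5.15,-4.188) -> (-0.75,-4.188) [heading=180, draw]
LT 90: heading 180 -> 270
PD: pen down
Final: pos=(-0.75,-4.188), heading=270, 5 segment(s) drawn

Segment endpoints: x in {-0.75, 0.8, 1, 2, 3.8, 5.15}, y in {-4.188, -4.188, -1.85, 1.268, 3, 3.346}
xmin=-0.75, ymin=-4.188, xmax=5.15, ymax=3.346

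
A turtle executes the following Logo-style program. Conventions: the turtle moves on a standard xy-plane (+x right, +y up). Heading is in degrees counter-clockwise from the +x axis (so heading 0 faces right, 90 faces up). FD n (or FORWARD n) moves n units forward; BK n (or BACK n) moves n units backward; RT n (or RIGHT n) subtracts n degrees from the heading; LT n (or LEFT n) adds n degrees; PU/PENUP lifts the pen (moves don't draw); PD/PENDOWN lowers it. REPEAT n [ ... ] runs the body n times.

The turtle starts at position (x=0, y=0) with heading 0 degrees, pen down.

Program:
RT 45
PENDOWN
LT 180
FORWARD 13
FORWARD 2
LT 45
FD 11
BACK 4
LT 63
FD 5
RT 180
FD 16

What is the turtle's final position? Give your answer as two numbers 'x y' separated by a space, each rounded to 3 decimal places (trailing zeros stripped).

Executing turtle program step by step:
Start: pos=(0,0), heading=0, pen down
RT 45: heading 0 -> 315
PD: pen down
LT 180: heading 315 -> 135
FD 13: (0,0) -> (-9.192,9.192) [heading=135, draw]
FD 2: (-9.192,9.192) -> (-10.607,10.607) [heading=135, draw]
LT 45: heading 135 -> 180
FD 11: (-10.607,10.607) -> (-21.607,10.607) [heading=180, draw]
BK 4: (-21.607,10.607) -> (-17.607,10.607) [heading=180, draw]
LT 63: heading 180 -> 243
FD 5: (-17.607,10.607) -> (-19.877,6.152) [heading=243, draw]
RT 180: heading 243 -> 63
FD 16: (-19.877,6.152) -> (-12.613,20.408) [heading=63, draw]
Final: pos=(-12.613,20.408), heading=63, 6 segment(s) drawn

Answer: -12.613 20.408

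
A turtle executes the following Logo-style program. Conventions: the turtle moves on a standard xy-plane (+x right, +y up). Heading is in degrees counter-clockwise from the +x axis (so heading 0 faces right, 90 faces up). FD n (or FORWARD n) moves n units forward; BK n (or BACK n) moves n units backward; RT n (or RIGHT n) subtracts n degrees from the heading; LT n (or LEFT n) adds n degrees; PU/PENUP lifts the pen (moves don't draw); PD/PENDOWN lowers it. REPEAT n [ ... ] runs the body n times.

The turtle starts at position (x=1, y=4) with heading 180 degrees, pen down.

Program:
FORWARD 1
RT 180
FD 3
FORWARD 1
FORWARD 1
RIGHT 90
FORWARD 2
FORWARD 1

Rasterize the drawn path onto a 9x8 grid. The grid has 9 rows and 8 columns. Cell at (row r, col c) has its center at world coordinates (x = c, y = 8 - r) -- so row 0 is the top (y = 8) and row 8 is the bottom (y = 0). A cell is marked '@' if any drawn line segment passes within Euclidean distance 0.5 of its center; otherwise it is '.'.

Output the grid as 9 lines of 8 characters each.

Segment 0: (1,4) -> (0,4)
Segment 1: (0,4) -> (3,4)
Segment 2: (3,4) -> (4,4)
Segment 3: (4,4) -> (5,4)
Segment 4: (5,4) -> (5,2)
Segment 5: (5,2) -> (5,1)

Answer: ........
........
........
........
@@@@@@..
.....@..
.....@..
.....@..
........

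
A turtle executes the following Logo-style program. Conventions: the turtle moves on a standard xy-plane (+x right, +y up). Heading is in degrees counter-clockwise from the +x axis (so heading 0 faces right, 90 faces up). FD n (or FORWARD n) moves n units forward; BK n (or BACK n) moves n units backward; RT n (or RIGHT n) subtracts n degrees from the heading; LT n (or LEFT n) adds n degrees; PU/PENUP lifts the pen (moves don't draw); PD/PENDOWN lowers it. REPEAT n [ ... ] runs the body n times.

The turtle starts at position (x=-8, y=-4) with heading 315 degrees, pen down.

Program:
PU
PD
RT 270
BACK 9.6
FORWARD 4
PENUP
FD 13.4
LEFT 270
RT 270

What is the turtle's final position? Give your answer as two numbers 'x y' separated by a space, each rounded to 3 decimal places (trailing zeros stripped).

Answer: -2.485 1.515

Derivation:
Executing turtle program step by step:
Start: pos=(-8,-4), heading=315, pen down
PU: pen up
PD: pen down
RT 270: heading 315 -> 45
BK 9.6: (-8,-4) -> (-14.788,-10.788) [heading=45, draw]
FD 4: (-14.788,-10.788) -> (-11.96,-7.96) [heading=45, draw]
PU: pen up
FD 13.4: (-11.96,-7.96) -> (-2.485,1.515) [heading=45, move]
LT 270: heading 45 -> 315
RT 270: heading 315 -> 45
Final: pos=(-2.485,1.515), heading=45, 2 segment(s) drawn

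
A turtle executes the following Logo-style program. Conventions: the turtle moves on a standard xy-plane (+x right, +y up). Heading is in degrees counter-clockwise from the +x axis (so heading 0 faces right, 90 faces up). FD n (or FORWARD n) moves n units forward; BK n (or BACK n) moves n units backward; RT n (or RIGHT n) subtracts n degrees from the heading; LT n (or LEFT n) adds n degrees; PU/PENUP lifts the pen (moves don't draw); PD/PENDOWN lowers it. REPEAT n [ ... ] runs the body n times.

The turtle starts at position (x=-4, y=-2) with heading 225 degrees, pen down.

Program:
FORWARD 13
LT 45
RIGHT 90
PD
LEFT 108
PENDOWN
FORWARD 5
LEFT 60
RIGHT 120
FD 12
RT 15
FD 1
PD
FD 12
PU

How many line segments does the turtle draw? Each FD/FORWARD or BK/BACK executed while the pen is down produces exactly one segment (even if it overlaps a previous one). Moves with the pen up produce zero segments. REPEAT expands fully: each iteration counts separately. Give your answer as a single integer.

Executing turtle program step by step:
Start: pos=(-4,-2), heading=225, pen down
FD 13: (-4,-2) -> (-13.192,-11.192) [heading=225, draw]
LT 45: heading 225 -> 270
RT 90: heading 270 -> 180
PD: pen down
LT 108: heading 180 -> 288
PD: pen down
FD 5: (-13.192,-11.192) -> (-11.647,-15.948) [heading=288, draw]
LT 60: heading 288 -> 348
RT 120: heading 348 -> 228
FD 12: (-11.647,-15.948) -> (-19.677,-24.865) [heading=228, draw]
RT 15: heading 228 -> 213
FD 1: (-19.677,-24.865) -> (-20.516,-25.41) [heading=213, draw]
PD: pen down
FD 12: (-20.516,-25.41) -> (-30.58,-31.946) [heading=213, draw]
PU: pen up
Final: pos=(-30.58,-31.946), heading=213, 5 segment(s) drawn
Segments drawn: 5

Answer: 5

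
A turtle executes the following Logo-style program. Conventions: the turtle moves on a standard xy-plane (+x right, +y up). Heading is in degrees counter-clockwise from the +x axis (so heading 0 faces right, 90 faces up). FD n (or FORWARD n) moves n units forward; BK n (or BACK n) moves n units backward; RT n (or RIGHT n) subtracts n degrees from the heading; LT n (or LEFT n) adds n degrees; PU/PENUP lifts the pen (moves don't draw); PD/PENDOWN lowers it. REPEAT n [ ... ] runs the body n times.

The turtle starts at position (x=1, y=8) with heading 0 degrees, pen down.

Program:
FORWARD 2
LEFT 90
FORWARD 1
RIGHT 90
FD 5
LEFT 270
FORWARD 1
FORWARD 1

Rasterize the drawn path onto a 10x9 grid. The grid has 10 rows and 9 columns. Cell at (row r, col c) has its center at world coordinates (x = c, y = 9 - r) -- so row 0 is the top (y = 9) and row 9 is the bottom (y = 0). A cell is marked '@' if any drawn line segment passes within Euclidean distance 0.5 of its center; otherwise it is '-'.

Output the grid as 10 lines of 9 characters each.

Segment 0: (1,8) -> (3,8)
Segment 1: (3,8) -> (3,9)
Segment 2: (3,9) -> (8,9)
Segment 3: (8,9) -> (8,8)
Segment 4: (8,8) -> (8,7)

Answer: ---@@@@@@
-@@@----@
--------@
---------
---------
---------
---------
---------
---------
---------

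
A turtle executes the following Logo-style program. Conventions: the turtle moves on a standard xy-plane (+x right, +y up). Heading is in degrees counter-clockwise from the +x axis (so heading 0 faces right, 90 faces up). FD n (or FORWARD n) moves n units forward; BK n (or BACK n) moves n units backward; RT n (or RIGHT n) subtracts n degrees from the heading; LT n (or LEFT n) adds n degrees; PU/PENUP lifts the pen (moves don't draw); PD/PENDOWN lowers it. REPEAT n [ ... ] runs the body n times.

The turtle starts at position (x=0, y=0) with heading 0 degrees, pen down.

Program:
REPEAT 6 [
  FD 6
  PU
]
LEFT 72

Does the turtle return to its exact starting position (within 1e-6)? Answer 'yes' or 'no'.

Answer: no

Derivation:
Executing turtle program step by step:
Start: pos=(0,0), heading=0, pen down
REPEAT 6 [
  -- iteration 1/6 --
  FD 6: (0,0) -> (6,0) [heading=0, draw]
  PU: pen up
  -- iteration 2/6 --
  FD 6: (6,0) -> (12,0) [heading=0, move]
  PU: pen up
  -- iteration 3/6 --
  FD 6: (12,0) -> (18,0) [heading=0, move]
  PU: pen up
  -- iteration 4/6 --
  FD 6: (18,0) -> (24,0) [heading=0, move]
  PU: pen up
  -- iteration 5/6 --
  FD 6: (24,0) -> (30,0) [heading=0, move]
  PU: pen up
  -- iteration 6/6 --
  FD 6: (30,0) -> (36,0) [heading=0, move]
  PU: pen up
]
LT 72: heading 0 -> 72
Final: pos=(36,0), heading=72, 1 segment(s) drawn

Start position: (0, 0)
Final position: (36, 0)
Distance = 36; >= 1e-6 -> NOT closed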